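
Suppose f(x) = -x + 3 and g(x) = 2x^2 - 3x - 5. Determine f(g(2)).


g(2) = -3
f(-3) = 6

6


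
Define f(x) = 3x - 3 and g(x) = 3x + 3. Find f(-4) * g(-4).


f(-4) = -15
g(-4) = -9
Product = 135

135


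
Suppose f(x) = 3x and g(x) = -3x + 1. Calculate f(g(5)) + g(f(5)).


f(g(5)) = -42
g(f(5)) = -44
Sum = -86

-86


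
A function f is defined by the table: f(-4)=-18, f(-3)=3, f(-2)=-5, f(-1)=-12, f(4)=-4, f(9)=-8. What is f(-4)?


-18


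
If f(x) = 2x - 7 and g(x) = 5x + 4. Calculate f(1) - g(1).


f(1) = -5
g(1) = 9
Difference = -14

-14


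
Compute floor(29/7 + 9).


29/7 = 4.1429
4.1429 + 9 = 13.1429
floor(13.1429) = 13

13


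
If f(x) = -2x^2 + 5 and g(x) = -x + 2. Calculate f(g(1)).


3


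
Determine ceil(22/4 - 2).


22/4 = 5.5
5.5 - 2 = 3.5
ceil(3.5) = 4

4


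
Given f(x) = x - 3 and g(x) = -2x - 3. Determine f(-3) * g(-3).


f(-3) = -6
g(-3) = 3
Product = -18

-18


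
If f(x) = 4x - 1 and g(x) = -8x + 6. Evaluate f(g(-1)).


g(-1) = 14
f(14) = 55

55


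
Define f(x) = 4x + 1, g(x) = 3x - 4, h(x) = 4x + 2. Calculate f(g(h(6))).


h(6) = 26
g(26) = 74
f(74) = 297

297


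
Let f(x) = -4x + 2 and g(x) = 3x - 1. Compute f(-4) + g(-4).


f(-4) = 18
g(-4) = -13
Sum = 5

5


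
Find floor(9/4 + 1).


9/4 = 2.25
2.25 + 1 = 3.25
floor(3.25) = 3

3


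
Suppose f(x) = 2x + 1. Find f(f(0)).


f(0) = 1
f(1) = 3

3


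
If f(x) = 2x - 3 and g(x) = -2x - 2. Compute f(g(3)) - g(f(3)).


f(g(3)) = -19
g(f(3)) = -8
Difference = -11

-11


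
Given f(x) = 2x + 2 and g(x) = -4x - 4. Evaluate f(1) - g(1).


f(1) = 4
g(1) = -8
Difference = 12

12


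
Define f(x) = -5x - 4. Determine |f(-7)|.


f(-7) = 31
|31| = 31

31


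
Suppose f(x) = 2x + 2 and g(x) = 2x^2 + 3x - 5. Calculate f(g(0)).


-8


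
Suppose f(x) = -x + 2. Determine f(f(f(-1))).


f(-1) = 3
f(3) = -1
f(-1) = 3

3


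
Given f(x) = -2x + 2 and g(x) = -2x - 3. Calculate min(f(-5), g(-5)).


7


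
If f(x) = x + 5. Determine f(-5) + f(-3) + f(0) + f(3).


f(-5) = 0
f(-3) = 2
f(0) = 5
f(3) = 8
Sum = 15

15


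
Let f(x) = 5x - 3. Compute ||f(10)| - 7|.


f(10) = 47
|47| = 47
|47 - 7| = 40

40


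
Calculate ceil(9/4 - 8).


9/4 = 2.25
2.25 - 8 = -5.75
ceil(-5.75) = -5

-5


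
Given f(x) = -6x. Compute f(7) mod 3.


f(7) = -42
-42 mod 3 = 0

0


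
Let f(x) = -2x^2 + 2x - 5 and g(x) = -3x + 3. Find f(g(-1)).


g(-1) = 6
f(6) = (-2)*(6)^2 + 2*(6) - 5 = -65

-65


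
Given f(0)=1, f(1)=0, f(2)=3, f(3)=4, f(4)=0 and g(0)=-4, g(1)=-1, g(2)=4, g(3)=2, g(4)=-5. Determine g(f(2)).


2


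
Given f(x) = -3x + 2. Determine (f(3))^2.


f(3) = -7
(-7)^2 = 49

49


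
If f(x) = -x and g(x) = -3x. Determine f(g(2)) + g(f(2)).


f(g(2)) = 6
g(f(2)) = 6
Sum = 12

12


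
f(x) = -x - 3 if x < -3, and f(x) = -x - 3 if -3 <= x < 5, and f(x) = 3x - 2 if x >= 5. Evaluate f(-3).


-3 satisfies -3 <= x < 5
f(-3) = 0

0


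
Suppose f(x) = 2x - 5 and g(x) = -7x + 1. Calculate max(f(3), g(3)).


f(3) = 1
g(3) = -20
max = 1

1


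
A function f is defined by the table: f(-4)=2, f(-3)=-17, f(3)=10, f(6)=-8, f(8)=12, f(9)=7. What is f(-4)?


2


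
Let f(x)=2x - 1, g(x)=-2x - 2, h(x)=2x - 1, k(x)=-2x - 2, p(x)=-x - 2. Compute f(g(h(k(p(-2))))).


p(-2) = 0
k(0) = -2
h(-2) = -5
g(-5) = 8
f(8) = 15

15


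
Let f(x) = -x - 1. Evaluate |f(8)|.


9


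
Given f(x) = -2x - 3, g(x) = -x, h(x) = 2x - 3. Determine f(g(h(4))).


h(4) = 5
g(5) = -5
f(-5) = 7

7


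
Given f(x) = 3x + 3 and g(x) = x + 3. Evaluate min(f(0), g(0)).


f(0) = 3
g(0) = 3
min = 3

3


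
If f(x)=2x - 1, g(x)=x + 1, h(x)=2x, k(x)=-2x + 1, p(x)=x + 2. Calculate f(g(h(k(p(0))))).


-11


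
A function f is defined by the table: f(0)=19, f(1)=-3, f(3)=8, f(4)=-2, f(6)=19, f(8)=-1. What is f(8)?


Reading from the table at x = 8

-1


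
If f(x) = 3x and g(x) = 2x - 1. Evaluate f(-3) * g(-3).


f(-3) = -9
g(-3) = -7
Product = 63

63


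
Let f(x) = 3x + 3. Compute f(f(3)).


f(3) = 12
f(12) = 39

39


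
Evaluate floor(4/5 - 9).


-9


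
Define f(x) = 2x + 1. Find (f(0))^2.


f(0) = 1
(1)^2 = 1

1


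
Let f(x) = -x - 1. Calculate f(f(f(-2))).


f(-2) = 1
f(1) = -2
f(-2) = 1

1


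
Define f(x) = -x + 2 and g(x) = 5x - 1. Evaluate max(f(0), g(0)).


f(0) = 2
g(0) = -1
max = 2

2


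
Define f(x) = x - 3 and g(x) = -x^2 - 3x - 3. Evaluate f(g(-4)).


g(-4) = -7
f(-7) = -10

-10


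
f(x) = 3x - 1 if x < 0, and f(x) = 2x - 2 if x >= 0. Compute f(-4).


-4 satisfies x < 0
f(-4) = -13

-13


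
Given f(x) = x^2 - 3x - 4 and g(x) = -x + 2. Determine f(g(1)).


-6


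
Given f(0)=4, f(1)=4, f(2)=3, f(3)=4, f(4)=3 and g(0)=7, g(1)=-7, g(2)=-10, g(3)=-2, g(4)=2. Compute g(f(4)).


-2


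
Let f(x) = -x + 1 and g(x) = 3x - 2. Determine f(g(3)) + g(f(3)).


f(g(3)) = -6
g(f(3)) = -8
Sum = -14

-14


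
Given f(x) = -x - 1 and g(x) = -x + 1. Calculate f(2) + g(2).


f(2) = -3
g(2) = -1
Sum = -4

-4


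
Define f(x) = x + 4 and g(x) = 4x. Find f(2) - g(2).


f(2) = 6
g(2) = 8
Difference = -2

-2


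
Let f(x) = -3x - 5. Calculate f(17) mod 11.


f(17) = -56
-56 mod 11 = 10

10


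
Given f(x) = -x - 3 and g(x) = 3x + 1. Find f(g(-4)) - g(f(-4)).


f(g(-4)) = 8
g(f(-4)) = 4
Difference = 4

4


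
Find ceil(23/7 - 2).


2


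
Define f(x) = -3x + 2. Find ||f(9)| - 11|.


f(9) = -25
|-25| = 25
|25 - 11| = 14

14


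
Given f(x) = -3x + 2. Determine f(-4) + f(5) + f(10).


f(-4) = 14
f(5) = -13
f(10) = -28
Sum = -27

-27


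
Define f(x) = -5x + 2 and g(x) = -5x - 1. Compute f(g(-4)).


g(-4) = 19
f(19) = -93

-93


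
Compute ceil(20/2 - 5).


20/2 = 10
10 - 5 = 5
ceil(5) = 5

5


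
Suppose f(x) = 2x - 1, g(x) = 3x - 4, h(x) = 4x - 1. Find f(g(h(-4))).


-111


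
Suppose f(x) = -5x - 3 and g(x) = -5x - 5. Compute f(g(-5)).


g(-5) = 20
f(20) = -103

-103


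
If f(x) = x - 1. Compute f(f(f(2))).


f(2) = 1
f(1) = 0
f(0) = -1

-1


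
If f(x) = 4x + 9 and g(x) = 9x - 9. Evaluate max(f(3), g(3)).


f(3) = 21
g(3) = 18
max = 21

21


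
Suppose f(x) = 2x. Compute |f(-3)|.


f(-3) = -6
|-6| = 6

6


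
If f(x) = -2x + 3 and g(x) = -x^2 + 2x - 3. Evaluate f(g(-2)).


g(-2) = -11
f(-11) = 25

25


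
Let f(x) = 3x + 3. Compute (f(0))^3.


f(0) = 3
(3)^3 = 27

27


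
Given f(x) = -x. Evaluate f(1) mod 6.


f(1) = -1
-1 mod 6 = 5

5


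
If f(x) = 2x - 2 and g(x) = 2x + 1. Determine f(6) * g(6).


f(6) = 10
g(6) = 13
Product = 130

130


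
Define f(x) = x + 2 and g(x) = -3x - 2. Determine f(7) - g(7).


f(7) = 9
g(7) = -23
Difference = 32

32


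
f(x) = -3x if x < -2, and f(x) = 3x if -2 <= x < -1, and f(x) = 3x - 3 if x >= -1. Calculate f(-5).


-5 satisfies x < -2
f(-5) = 15

15


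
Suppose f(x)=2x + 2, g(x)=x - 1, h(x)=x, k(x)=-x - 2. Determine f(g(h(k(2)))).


k(2) = -4
h(-4) = -4
g(-4) = -5
f(-5) = -8

-8


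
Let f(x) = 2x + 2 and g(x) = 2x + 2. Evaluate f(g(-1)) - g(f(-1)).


f(g(-1)) = 2
g(f(-1)) = 2
Difference = 0

0


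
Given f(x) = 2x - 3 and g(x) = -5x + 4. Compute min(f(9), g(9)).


f(9) = 15
g(9) = -41
min = -41

-41


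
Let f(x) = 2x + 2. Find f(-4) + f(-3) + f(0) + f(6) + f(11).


f(-4) = -6
f(-3) = -4
f(0) = 2
f(6) = 14
f(11) = 24
Sum = 30

30


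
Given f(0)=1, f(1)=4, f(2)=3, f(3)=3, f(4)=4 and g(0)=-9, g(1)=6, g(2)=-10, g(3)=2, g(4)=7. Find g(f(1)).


f(1) = 4
g(4) = 7

7


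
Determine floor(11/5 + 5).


11/5 = 2.2
2.2 + 5 = 7.2
floor(7.2) = 7

7


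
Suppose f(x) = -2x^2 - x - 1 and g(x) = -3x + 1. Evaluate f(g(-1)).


g(-1) = 4
f(4) = (-2)*(4)^2 - 1*(4) - 1 = -37

-37


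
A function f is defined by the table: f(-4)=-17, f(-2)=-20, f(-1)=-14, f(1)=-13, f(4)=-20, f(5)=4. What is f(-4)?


Reading from the table at x = -4

-17


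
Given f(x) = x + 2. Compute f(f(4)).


f(4) = 6
f(6) = 8

8


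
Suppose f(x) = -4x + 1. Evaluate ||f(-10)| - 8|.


f(-10) = 41
|41| = 41
|41 - 8| = 33

33


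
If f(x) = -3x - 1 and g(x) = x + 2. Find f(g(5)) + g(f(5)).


f(g(5)) = -22
g(f(5)) = -14
Sum = -36

-36


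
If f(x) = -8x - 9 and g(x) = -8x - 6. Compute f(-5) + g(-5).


f(-5) = 31
g(-5) = 34
Sum = 65

65


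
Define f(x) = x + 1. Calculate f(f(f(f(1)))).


f(1) = 2
f(2) = 3
f(3) = 4
f(4) = 5

5


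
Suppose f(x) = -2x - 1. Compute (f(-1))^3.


f(-1) = 1
(1)^3 = 1

1


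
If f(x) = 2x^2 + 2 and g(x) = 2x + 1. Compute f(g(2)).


g(2) = 5
f(5) = 2*(5)^2 + 2 = 52

52


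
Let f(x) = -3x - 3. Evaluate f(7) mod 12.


f(7) = -24
-24 mod 12 = 0

0


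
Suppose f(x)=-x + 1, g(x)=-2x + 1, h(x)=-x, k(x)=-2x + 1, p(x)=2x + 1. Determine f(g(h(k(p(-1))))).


p(-1) = -1
k(-1) = 3
h(3) = -3
g(-3) = 7
f(7) = -6

-6


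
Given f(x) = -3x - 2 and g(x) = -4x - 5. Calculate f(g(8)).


109


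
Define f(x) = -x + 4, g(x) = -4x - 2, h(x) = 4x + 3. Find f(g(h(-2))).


-14


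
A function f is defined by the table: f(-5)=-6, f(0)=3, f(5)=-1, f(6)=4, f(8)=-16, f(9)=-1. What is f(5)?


Reading from the table at x = 5

-1


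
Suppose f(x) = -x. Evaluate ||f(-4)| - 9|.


f(-4) = 4
|4| = 4
|4 - 9| = 5

5


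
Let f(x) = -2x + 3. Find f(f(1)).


1


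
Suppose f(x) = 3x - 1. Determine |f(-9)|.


f(-9) = -28
|-28| = 28

28


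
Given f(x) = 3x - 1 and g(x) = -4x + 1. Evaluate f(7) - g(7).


f(7) = 20
g(7) = -27
Difference = 47

47


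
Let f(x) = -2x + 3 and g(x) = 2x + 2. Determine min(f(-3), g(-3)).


f(-3) = 9
g(-3) = -4
min = -4

-4


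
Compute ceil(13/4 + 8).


13/4 = 3.25
3.25 + 8 = 11.25
ceil(11.25) = 12

12


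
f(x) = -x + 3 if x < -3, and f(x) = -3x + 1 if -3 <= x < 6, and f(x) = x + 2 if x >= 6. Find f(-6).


9


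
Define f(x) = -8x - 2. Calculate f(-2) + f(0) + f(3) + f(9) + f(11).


f(-2) = 14
f(0) = -2
f(3) = -26
f(9) = -74
f(11) = -90
Sum = -178

-178


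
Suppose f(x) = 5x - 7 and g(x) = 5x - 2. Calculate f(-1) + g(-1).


f(-1) = -12
g(-1) = -7
Sum = -19

-19


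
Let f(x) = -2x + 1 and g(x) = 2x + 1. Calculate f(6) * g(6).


-143


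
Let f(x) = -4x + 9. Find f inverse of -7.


Solve -4x + 9 = -7
x = (-7 - 9) / (-4) = 4

4


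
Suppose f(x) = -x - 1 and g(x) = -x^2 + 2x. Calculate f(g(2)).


g(2) = 0
f(0) = -1

-1


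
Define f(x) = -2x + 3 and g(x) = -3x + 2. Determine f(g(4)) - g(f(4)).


f(g(4)) = 23
g(f(4)) = 17
Difference = 6

6


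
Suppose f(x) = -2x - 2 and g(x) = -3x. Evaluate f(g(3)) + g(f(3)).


40


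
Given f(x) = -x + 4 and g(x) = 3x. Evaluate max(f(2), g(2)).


6


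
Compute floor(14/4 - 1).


14/4 = 3.5
3.5 - 1 = 2.5
floor(2.5) = 2

2


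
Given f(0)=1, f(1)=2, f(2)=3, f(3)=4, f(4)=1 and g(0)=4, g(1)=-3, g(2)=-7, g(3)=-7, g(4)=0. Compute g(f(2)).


-7


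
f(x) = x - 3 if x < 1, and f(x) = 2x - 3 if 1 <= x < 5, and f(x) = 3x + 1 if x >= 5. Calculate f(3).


3


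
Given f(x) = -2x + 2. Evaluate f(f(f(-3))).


30


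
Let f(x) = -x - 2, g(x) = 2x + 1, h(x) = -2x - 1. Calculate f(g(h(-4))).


-17


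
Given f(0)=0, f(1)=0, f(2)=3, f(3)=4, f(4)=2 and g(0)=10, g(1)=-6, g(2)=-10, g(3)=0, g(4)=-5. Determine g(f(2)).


f(2) = 3
g(3) = 0

0


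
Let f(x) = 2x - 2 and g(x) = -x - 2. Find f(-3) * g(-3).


f(-3) = -8
g(-3) = 1
Product = -8

-8


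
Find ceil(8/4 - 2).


8/4 = 2
2 - 2 = 0
ceil(0) = 0

0


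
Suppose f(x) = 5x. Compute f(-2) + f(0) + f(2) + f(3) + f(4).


f(-2) = -10
f(0) = 0
f(2) = 10
f(3) = 15
f(4) = 20
Sum = 35

35


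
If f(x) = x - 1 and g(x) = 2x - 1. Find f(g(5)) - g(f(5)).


f(g(5)) = 8
g(f(5)) = 7
Difference = 1

1


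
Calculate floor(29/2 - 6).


29/2 = 14.5
14.5 - 6 = 8.5
floor(8.5) = 8

8


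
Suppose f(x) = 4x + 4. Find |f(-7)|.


24


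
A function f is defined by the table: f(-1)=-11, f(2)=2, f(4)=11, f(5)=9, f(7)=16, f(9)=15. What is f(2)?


Reading from the table at x = 2

2


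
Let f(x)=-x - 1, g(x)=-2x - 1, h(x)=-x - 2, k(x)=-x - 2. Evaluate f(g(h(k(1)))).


k(1) = -3
h(-3) = 1
g(1) = -3
f(-3) = 2

2


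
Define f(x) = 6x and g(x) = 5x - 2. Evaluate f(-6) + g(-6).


f(-6) = -36
g(-6) = -32
Sum = -68

-68


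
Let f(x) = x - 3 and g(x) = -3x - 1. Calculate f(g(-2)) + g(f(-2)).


f(g(-2)) = 2
g(f(-2)) = 14
Sum = 16

16


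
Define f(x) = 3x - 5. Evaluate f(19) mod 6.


f(19) = 52
52 mod 6 = 4

4


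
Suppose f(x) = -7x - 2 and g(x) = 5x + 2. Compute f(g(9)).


-331


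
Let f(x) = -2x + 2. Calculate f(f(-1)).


-6


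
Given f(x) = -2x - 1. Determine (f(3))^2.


f(3) = -7
(-7)^2 = 49

49


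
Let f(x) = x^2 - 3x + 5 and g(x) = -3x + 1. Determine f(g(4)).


g(4) = -11
f(-11) = 1*(-11)^2 - 3*(-11) + 5 = 159

159


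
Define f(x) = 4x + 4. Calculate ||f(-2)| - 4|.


f(-2) = -4
|-4| = 4
|4 - 4| = 0

0


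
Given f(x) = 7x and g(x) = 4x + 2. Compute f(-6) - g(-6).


f(-6) = -42
g(-6) = -22
Difference = -20

-20


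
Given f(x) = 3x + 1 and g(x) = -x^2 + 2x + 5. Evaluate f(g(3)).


g(3) = 2
f(2) = 7

7


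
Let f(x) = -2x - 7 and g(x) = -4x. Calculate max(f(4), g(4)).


f(4) = -15
g(4) = -16
max = -15

-15


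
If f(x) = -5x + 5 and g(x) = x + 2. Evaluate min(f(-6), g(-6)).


f(-6) = 35
g(-6) = -4
min = -4

-4


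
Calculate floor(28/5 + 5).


28/5 = 5.6
5.6 + 5 = 10.6
floor(10.6) = 10

10


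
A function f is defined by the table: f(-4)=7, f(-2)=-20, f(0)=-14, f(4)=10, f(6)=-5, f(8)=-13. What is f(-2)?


Reading from the table at x = -2

-20


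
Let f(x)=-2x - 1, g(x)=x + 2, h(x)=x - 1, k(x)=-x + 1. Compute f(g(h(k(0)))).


k(0) = 1
h(1) = 0
g(0) = 2
f(2) = -5

-5


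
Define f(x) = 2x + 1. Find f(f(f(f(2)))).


f(2) = 5
f(5) = 11
f(11) = 23
f(23) = 47

47


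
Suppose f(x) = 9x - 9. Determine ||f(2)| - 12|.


f(2) = 9
|9| = 9
|9 - 12| = 3

3


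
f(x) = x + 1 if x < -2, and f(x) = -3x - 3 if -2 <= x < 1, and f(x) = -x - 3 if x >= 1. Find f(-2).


3


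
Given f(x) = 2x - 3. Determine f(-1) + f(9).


10


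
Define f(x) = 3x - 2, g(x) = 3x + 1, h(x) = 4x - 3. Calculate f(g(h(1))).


h(1) = 1
g(1) = 4
f(4) = 10

10


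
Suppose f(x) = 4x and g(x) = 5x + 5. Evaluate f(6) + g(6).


f(6) = 24
g(6) = 35
Sum = 59

59


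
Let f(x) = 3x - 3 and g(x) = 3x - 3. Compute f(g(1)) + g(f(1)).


f(g(1)) = -3
g(f(1)) = -3
Sum = -6

-6


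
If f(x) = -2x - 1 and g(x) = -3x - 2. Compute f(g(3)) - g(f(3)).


f(g(3)) = 21
g(f(3)) = 19
Difference = 2

2


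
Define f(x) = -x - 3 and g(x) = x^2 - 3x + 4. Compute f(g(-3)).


g(-3) = 22
f(22) = -25

-25


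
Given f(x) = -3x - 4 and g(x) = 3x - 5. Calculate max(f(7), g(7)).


f(7) = -25
g(7) = 16
max = 16

16


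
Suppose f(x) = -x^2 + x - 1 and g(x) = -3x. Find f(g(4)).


g(4) = -12
f(-12) = (-1)*(-12)^2 + 1*(-12) - 1 = -157

-157


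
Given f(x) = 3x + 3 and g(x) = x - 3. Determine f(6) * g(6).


f(6) = 21
g(6) = 3
Product = 63

63


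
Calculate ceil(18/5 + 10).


18/5 = 3.6
3.6 + 10 = 13.6
ceil(13.6) = 14

14


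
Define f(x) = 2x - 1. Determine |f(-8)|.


f(-8) = -17
|-17| = 17

17


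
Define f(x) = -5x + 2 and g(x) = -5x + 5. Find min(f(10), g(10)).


f(10) = -48
g(10) = -45
min = -48

-48


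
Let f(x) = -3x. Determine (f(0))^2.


f(0) = 0
(0)^2 = 0

0


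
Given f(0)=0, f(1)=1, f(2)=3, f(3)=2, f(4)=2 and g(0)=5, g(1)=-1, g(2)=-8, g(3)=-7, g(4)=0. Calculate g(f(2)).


f(2) = 3
g(3) = -7

-7


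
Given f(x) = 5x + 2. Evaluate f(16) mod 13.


f(16) = 82
82 mod 13 = 4

4


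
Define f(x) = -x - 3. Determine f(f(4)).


4


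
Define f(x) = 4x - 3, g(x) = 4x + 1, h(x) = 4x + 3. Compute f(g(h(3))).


h(3) = 15
g(15) = 61
f(61) = 241

241


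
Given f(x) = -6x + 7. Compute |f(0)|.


f(0) = 7
|7| = 7

7


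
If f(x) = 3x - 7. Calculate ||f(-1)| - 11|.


f(-1) = -10
|-10| = 10
|10 - 11| = 1

1


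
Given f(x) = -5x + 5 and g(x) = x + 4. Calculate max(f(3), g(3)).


f(3) = -10
g(3) = 7
max = 7

7


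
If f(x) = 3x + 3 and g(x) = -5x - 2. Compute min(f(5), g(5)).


f(5) = 18
g(5) = -27
min = -27

-27


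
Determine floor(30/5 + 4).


30/5 = 6
6 + 4 = 10
floor(10) = 10

10


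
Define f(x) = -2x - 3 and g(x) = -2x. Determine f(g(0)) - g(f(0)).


f(g(0)) = -3
g(f(0)) = 6
Difference = -9

-9


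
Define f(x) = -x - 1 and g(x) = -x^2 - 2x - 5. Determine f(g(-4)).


g(-4) = -13
f(-13) = 12

12


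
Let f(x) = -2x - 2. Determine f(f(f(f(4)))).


f(4) = -10
f(-10) = 18
f(18) = -38
f(-38) = 74

74


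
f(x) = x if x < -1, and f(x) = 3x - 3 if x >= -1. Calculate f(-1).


-6


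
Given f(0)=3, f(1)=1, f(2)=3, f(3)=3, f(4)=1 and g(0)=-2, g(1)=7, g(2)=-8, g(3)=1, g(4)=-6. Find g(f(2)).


f(2) = 3
g(3) = 1

1


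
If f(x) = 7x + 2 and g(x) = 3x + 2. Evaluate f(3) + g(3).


f(3) = 23
g(3) = 11
Sum = 34

34


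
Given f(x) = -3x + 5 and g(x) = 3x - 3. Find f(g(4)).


g(4) = 9
f(9) = -22

-22


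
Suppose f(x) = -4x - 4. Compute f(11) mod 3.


0


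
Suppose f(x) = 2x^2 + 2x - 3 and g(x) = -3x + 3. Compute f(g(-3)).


g(-3) = 12
f(12) = 2*(12)^2 + 2*(12) - 3 = 309

309


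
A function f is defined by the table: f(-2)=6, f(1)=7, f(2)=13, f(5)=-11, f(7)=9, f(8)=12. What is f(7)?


9


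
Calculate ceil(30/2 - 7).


30/2 = 15
15 - 7 = 8
ceil(8) = 8

8


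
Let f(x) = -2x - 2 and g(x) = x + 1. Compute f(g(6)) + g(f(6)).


f(g(6)) = -16
g(f(6)) = -13
Sum = -29

-29


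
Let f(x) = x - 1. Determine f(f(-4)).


f(-4) = -5
f(-5) = -6

-6


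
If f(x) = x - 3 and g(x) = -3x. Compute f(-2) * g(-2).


f(-2) = -5
g(-2) = 6
Product = -30

-30


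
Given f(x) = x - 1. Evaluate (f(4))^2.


f(4) = 3
(3)^2 = 9

9


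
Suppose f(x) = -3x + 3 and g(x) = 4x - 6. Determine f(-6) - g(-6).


f(-6) = 21
g(-6) = -30
Difference = 51

51


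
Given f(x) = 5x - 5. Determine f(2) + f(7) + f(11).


f(2) = 5
f(7) = 30
f(11) = 50
Sum = 85

85


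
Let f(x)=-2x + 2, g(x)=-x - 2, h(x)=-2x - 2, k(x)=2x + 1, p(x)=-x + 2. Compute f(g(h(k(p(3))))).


p(3) = -1
k(-1) = -1
h(-1) = 0
g(0) = -2
f(-2) = 6

6


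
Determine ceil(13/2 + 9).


13/2 = 6.5
6.5 + 9 = 15.5
ceil(15.5) = 16

16


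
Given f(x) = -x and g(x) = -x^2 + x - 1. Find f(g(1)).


g(1) = -1
f(-1) = 1

1


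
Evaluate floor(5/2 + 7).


5/2 = 2.5
2.5 + 7 = 9.5
floor(9.5) = 9

9


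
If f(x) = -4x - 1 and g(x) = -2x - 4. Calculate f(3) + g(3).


f(3) = -13
g(3) = -10
Sum = -23

-23


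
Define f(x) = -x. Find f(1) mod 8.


7


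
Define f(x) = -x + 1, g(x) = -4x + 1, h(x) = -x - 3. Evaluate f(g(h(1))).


-16


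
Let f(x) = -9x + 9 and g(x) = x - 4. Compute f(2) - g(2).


f(2) = -9
g(2) = -2
Difference = -7

-7


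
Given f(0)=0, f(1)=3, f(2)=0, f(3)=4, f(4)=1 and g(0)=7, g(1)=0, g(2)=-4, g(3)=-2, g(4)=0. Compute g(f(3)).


f(3) = 4
g(4) = 0

0


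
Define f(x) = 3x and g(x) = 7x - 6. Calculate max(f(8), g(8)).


50


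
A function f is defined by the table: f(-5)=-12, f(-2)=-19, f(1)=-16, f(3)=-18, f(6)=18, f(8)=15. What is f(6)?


Reading from the table at x = 6

18


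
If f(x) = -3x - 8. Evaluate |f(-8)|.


16


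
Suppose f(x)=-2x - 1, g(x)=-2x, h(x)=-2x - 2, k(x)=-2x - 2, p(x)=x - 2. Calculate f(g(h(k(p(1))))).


p(1) = -1
k(-1) = 0
h(0) = -2
g(-2) = 4
f(4) = -9

-9


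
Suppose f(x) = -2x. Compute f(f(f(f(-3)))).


f(-3) = 6
f(6) = -12
f(-12) = 24
f(24) = -48

-48


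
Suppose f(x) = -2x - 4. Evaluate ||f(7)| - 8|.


f(7) = -18
|-18| = 18
|18 - 8| = 10

10


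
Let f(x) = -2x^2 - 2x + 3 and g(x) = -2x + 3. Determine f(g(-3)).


g(-3) = 9
f(9) = (-2)*(9)^2 - 2*(9) + 3 = -177

-177


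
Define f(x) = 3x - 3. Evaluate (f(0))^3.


f(0) = -3
(-3)^3 = -27

-27


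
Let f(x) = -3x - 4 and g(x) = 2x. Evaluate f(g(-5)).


g(-5) = -10
f(-10) = 26

26


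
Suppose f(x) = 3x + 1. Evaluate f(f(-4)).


f(-4) = -11
f(-11) = -32

-32


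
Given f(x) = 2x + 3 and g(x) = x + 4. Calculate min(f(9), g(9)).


f(9) = 21
g(9) = 13
min = 13

13


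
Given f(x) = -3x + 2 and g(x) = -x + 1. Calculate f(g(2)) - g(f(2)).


f(g(2)) = 5
g(f(2)) = 5
Difference = 0

0


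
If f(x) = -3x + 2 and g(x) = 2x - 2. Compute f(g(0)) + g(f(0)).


10


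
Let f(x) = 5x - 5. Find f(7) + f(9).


f(7) = 30
f(9) = 40
Sum = 70

70


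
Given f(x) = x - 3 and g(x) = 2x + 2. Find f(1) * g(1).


f(1) = -2
g(1) = 4
Product = -8

-8


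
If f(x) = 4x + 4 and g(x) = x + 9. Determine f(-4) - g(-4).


f(-4) = -12
g(-4) = 5
Difference = -17

-17


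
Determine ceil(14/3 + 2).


14/3 = 4.6667
4.6667 + 2 = 6.6667
ceil(6.6667) = 7

7


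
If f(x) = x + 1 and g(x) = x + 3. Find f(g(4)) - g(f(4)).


f(g(4)) = 8
g(f(4)) = 8
Difference = 0

0


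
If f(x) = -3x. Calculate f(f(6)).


f(6) = -18
f(-18) = 54

54


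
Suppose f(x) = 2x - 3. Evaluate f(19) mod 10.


f(19) = 35
35 mod 10 = 5

5


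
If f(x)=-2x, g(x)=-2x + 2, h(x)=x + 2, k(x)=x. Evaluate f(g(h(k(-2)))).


k(-2) = -2
h(-2) = 0
g(0) = 2
f(2) = -4

-4


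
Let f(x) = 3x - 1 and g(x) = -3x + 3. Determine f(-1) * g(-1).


f(-1) = -4
g(-1) = 6
Product = -24

-24


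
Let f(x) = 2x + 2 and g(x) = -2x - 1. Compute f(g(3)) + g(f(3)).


f(g(3)) = -12
g(f(3)) = -17
Sum = -29

-29


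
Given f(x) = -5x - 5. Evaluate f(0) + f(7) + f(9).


-95


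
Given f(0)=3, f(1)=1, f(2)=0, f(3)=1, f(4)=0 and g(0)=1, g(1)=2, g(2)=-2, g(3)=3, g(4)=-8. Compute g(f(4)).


f(4) = 0
g(0) = 1

1


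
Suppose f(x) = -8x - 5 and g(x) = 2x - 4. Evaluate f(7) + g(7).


f(7) = -61
g(7) = 10
Sum = -51

-51


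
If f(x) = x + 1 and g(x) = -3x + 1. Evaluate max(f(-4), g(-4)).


f(-4) = -3
g(-4) = 13
max = 13

13


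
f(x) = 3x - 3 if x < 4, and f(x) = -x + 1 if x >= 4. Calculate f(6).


-5


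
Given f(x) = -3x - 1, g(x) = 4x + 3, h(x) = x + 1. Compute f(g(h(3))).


-58


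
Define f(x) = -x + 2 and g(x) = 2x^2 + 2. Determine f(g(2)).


g(2) = 10
f(10) = -8

-8


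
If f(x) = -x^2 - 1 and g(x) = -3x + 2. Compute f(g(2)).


-17


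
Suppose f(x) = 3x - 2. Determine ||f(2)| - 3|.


f(2) = 4
|4| = 4
|4 - 3| = 1

1


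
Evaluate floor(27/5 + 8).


27/5 = 5.4
5.4 + 8 = 13.4
floor(13.4) = 13

13


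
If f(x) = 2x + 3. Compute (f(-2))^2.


f(-2) = -1
(-1)^2 = 1

1


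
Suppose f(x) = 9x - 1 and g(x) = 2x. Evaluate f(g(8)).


g(8) = 16
f(16) = 143

143


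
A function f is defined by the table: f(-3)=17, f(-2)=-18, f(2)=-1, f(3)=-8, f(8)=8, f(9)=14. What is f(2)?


Reading from the table at x = 2

-1


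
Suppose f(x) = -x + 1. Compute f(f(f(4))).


f(4) = -3
f(-3) = 4
f(4) = -3

-3


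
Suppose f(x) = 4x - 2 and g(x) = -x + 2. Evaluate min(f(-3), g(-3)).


-14


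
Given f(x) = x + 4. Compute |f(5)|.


9


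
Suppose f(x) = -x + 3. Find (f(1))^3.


f(1) = 2
(2)^3 = 8

8


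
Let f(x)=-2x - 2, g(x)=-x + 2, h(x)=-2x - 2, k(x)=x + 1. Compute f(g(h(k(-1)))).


-10


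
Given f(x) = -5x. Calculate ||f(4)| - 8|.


f(4) = -20
|-20| = 20
|20 - 8| = 12

12


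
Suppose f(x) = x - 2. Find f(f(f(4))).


f(4) = 2
f(2) = 0
f(0) = -2

-2


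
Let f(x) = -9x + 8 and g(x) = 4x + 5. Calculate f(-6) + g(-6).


f(-6) = 62
g(-6) = -19
Sum = 43

43


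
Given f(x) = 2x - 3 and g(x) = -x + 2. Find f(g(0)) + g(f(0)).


6


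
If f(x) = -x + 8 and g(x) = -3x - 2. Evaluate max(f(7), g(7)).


f(7) = 1
g(7) = -23
max = 1

1


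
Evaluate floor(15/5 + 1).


15/5 = 3
3 + 1 = 4
floor(4) = 4

4


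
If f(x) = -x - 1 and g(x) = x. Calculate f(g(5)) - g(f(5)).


0


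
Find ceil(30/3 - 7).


30/3 = 10
10 - 7 = 3
ceil(3) = 3

3


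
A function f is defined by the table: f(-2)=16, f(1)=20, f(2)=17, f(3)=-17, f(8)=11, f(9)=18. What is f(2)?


Reading from the table at x = 2

17


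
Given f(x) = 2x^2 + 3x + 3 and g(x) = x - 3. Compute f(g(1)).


g(1) = -2
f(-2) = 2*(-2)^2 + 3*(-2) + 3 = 5

5


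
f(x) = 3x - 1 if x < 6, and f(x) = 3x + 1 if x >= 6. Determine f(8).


8 satisfies x >= 6
f(8) = 25

25


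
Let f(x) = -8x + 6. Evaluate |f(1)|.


f(1) = -2
|-2| = 2

2


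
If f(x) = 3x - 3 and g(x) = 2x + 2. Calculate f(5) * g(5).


f(5) = 12
g(5) = 12
Product = 144

144


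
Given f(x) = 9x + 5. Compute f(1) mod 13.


f(1) = 14
14 mod 13 = 1

1


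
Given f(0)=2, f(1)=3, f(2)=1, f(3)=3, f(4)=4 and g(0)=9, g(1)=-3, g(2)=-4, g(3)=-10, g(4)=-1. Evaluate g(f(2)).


f(2) = 1
g(1) = -3

-3


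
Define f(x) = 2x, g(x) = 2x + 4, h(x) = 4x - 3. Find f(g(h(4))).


h(4) = 13
g(13) = 30
f(30) = 60

60


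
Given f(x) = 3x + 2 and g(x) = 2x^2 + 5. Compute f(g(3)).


g(3) = 23
f(23) = 71

71


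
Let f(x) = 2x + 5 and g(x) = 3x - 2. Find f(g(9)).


g(9) = 25
f(25) = 55

55


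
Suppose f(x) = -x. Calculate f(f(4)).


4


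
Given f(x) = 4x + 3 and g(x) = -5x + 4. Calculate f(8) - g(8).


f(8) = 35
g(8) = -36
Difference = 71

71


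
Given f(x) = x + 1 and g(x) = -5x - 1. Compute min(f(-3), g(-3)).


f(-3) = -2
g(-3) = 14
min = -2

-2


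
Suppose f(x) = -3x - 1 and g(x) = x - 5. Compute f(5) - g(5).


f(5) = -16
g(5) = 0
Difference = -16

-16


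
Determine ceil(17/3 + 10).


17/3 = 5.6667
5.6667 + 10 = 15.6667
ceil(15.6667) = 16

16


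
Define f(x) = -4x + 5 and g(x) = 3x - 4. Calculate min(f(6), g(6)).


f(6) = -19
g(6) = 14
min = -19

-19


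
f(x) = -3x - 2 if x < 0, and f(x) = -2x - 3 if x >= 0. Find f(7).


7 satisfies x >= 0
f(7) = -17

-17


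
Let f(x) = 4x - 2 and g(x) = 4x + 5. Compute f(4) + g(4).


35


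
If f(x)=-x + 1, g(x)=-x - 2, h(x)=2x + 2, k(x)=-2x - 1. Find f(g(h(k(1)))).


-1


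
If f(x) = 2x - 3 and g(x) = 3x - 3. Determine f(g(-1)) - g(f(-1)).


f(g(-1)) = -15
g(f(-1)) = -18
Difference = 3

3


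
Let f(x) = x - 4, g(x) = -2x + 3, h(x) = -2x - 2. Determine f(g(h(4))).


19


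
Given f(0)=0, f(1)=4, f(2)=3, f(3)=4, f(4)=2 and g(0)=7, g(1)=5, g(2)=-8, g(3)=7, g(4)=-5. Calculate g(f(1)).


f(1) = 4
g(4) = -5

-5


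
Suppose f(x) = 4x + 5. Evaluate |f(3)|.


f(3) = 17
|17| = 17

17


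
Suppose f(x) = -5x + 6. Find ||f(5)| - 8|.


f(5) = -19
|-19| = 19
|19 - 8| = 11

11


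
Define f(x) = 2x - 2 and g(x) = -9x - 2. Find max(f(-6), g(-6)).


f(-6) = -14
g(-6) = 52
max = 52

52


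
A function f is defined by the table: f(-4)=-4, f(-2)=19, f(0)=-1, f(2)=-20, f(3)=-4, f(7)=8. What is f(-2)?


Reading from the table at x = -2

19


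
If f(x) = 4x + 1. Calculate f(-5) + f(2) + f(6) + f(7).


f(-5) = -19
f(2) = 9
f(6) = 25
f(7) = 29
Sum = 44

44


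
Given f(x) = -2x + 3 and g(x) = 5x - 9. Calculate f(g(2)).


g(2) = 1
f(1) = 1

1


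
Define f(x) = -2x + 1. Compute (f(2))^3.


-27


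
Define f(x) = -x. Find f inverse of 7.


Solve -x = 7
x = (7) / (-1) = -7

-7


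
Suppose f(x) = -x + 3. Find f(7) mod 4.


f(7) = -4
-4 mod 4 = 0

0


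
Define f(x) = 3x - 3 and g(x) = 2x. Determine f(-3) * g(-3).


f(-3) = -12
g(-3) = -6
Product = 72

72


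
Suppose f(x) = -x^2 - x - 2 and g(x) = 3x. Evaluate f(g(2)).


g(2) = 6
f(6) = (-1)*(6)^2 - 1*(6) - 2 = -44

-44


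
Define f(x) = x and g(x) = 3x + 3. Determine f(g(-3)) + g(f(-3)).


f(g(-3)) = -6
g(f(-3)) = -6
Sum = -12

-12


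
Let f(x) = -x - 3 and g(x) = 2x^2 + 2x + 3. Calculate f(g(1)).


g(1) = 7
f(7) = -10

-10


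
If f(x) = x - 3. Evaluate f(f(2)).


-4


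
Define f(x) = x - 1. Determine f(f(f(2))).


f(2) = 1
f(1) = 0
f(0) = -1

-1


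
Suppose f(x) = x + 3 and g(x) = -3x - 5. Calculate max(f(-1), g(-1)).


f(-1) = 2
g(-1) = -2
max = 2

2


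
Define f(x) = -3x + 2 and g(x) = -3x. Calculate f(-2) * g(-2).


f(-2) = 8
g(-2) = 6
Product = 48

48


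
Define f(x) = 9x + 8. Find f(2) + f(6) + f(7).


f(2) = 26
f(6) = 62
f(7) = 71
Sum = 159

159


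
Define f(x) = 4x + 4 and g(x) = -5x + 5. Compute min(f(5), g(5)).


f(5) = 24
g(5) = -20
min = -20

-20


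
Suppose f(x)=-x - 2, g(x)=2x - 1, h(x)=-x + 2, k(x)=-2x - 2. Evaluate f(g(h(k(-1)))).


k(-1) = 0
h(0) = 2
g(2) = 3
f(3) = -5

-5


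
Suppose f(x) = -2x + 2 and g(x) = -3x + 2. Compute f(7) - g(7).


f(7) = -12
g(7) = -19
Difference = 7

7


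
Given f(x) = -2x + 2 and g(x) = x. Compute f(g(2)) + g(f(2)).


f(g(2)) = -2
g(f(2)) = -2
Sum = -4

-4


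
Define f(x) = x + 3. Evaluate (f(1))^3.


f(1) = 4
(4)^3 = 64

64


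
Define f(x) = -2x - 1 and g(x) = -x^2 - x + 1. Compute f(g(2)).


9


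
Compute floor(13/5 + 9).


13/5 = 2.6
2.6 + 9 = 11.6
floor(11.6) = 11

11


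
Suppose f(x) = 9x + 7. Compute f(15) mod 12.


f(15) = 142
142 mod 12 = 10

10


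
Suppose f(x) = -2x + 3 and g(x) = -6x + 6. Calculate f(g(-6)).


g(-6) = 42
f(42) = -81

-81


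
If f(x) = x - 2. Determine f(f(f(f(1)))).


f(1) = -1
f(-1) = -3
f(-3) = -5
f(-5) = -7

-7


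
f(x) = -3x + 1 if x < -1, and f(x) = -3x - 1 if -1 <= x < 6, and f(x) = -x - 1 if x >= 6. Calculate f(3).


3 satisfies -1 <= x < 6
f(3) = -10

-10


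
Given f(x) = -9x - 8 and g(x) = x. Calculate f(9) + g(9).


f(9) = -89
g(9) = 9
Sum = -80

-80


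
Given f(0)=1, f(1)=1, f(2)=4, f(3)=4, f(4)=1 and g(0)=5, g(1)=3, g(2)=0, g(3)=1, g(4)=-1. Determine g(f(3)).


f(3) = 4
g(4) = -1

-1


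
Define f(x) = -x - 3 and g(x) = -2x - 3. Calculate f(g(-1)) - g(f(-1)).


f(g(-1)) = -2
g(f(-1)) = 1
Difference = -3

-3


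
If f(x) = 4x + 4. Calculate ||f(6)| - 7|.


f(6) = 28
|28| = 28
|28 - 7| = 21

21


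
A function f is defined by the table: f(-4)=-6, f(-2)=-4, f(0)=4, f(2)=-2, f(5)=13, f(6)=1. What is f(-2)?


Reading from the table at x = -2

-4


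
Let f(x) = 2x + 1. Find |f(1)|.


f(1) = 3
|3| = 3

3


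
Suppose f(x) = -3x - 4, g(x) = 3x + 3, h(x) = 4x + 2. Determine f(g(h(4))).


h(4) = 18
g(18) = 57
f(57) = -175

-175


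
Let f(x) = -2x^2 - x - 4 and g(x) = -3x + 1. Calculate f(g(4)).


g(4) = -11
f(-11) = (-2)*(-11)^2 - 1*(-11) - 4 = -235

-235


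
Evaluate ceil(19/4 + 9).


19/4 = 4.75
4.75 + 9 = 13.75
ceil(13.75) = 14

14


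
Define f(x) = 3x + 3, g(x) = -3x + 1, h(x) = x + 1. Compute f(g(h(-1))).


h(-1) = 0
g(0) = 1
f(1) = 6

6


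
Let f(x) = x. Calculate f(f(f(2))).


f(2) = 2
f(2) = 2
f(2) = 2

2


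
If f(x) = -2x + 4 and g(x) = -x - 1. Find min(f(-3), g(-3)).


f(-3) = 10
g(-3) = 2
min = 2

2


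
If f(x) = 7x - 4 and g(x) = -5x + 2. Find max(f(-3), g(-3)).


17


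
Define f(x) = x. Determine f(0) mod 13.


f(0) = 0
0 mod 13 = 0

0


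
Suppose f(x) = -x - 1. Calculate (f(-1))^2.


f(-1) = 0
(0)^2 = 0

0


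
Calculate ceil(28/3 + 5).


28/3 = 9.3333
9.3333 + 5 = 14.3333
ceil(14.3333) = 15

15


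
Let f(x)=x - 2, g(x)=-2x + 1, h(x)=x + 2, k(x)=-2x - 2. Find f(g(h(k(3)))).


k(3) = -8
h(-8) = -6
g(-6) = 13
f(13) = 11

11


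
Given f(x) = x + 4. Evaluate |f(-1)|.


3


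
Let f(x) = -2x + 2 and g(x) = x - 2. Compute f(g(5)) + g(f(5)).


f(g(5)) = -4
g(f(5)) = -10
Sum = -14

-14


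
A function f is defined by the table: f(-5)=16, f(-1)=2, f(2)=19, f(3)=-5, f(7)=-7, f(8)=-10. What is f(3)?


Reading from the table at x = 3

-5


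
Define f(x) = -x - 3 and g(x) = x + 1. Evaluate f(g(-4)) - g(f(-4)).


f(g(-4)) = 0
g(f(-4)) = 2
Difference = -2

-2


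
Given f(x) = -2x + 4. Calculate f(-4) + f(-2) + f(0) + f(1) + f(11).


8


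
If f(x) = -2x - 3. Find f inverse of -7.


Solve -2x - 3 = -7
x = (-7 + 3) / (-2) = 2

2


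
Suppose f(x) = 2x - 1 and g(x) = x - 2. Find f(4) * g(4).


f(4) = 7
g(4) = 2
Product = 14

14


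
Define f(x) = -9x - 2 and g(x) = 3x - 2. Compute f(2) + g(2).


f(2) = -20
g(2) = 4
Sum = -16

-16


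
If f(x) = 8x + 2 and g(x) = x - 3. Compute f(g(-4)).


g(-4) = -7
f(-7) = -54

-54


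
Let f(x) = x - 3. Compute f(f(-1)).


f(-1) = -4
f(-4) = -7

-7


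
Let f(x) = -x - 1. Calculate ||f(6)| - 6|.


1


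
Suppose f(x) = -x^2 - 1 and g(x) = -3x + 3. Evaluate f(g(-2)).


g(-2) = 9
f(9) = (-1)*(9)^2 - 1 = -82

-82


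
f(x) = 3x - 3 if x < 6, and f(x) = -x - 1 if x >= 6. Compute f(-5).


-5 satisfies x < 6
f(-5) = -18

-18


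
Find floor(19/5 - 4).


19/5 = 3.8
3.8 - 4 = -0.2
floor(-0.2) = -1

-1


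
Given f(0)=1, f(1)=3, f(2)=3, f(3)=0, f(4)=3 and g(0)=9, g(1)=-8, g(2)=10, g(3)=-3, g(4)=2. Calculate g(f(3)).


f(3) = 0
g(0) = 9

9


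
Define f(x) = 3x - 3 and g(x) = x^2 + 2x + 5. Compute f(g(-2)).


g(-2) = 5
f(5) = 12

12


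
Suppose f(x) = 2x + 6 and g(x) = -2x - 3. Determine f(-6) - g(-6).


f(-6) = -6
g(-6) = 9
Difference = -15

-15


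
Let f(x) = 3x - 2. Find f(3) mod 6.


1


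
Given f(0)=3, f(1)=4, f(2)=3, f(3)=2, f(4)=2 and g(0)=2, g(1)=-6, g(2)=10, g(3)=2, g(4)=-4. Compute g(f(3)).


10


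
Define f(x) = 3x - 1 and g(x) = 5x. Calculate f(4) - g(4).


-9


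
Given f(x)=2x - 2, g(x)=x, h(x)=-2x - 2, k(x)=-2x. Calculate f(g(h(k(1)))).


k(1) = -2
h(-2) = 2
g(2) = 2
f(2) = 2

2


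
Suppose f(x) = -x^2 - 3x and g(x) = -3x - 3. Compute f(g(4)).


g(4) = -15
f(-15) = (-1)*(-15)^2 - 3*(-15) = -180

-180


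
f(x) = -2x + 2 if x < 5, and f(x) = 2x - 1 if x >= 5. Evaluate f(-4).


-4 satisfies x < 5
f(-4) = 10

10


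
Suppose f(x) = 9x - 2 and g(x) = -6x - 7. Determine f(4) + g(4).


f(4) = 34
g(4) = -31
Sum = 3

3


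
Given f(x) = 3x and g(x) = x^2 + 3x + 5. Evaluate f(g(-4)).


g(-4) = 9
f(9) = 27

27


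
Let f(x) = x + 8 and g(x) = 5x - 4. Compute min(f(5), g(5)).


f(5) = 13
g(5) = 21
min = 13

13


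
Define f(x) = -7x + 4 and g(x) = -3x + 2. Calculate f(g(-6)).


g(-6) = 20
f(20) = -136

-136


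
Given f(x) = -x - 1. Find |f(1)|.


f(1) = -2
|-2| = 2

2


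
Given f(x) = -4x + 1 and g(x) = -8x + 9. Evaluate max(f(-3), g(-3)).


f(-3) = 13
g(-3) = 33
max = 33

33


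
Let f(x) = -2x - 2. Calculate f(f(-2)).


f(-2) = 2
f(2) = -6

-6


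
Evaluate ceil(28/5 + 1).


28/5 = 5.6
5.6 + 1 = 6.6
ceil(6.6) = 7

7


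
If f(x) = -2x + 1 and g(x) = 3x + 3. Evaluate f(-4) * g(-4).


f(-4) = 9
g(-4) = -9
Product = -81

-81


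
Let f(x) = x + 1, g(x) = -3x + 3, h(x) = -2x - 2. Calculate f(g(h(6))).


h(6) = -14
g(-14) = 45
f(45) = 46

46


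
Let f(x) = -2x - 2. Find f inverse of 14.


Solve -2x - 2 = 14
x = (14 + 2) / (-2) = -8

-8


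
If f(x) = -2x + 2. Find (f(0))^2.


4


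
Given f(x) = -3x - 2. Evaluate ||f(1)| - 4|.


f(1) = -5
|-5| = 5
|5 - 4| = 1

1


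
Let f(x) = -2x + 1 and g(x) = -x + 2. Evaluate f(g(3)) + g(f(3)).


f(g(3)) = 3
g(f(3)) = 7
Sum = 10

10


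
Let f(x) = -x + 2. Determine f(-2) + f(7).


f(-2) = 4
f(7) = -5
Sum = -1

-1


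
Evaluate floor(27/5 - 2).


27/5 = 5.4
5.4 - 2 = 3.4
floor(3.4) = 3

3


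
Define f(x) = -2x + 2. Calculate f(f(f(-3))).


f(-3) = 8
f(8) = -14
f(-14) = 30

30


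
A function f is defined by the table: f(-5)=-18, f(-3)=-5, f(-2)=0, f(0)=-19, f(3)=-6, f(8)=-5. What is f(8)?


Reading from the table at x = 8

-5


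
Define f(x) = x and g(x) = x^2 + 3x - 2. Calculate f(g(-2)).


g(-2) = -4
f(-4) = -4

-4


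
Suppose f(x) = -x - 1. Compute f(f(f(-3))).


f(-3) = 2
f(2) = -3
f(-3) = 2

2


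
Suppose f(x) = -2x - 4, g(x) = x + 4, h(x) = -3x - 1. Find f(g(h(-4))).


h(-4) = 11
g(11) = 15
f(15) = -34

-34


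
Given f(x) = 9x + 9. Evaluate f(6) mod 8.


7


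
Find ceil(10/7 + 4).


10/7 = 1.4286
1.4286 + 4 = 5.4286
ceil(5.4286) = 6

6


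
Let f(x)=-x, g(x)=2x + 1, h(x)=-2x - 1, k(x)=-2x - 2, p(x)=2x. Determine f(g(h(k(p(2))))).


p(2) = 4
k(4) = -10
h(-10) = 19
g(19) = 39
f(39) = -39

-39


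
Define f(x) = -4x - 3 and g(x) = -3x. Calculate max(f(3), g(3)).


f(3) = -15
g(3) = -9
max = -9

-9


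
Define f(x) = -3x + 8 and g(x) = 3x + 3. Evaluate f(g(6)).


g(6) = 21
f(21) = -55

-55


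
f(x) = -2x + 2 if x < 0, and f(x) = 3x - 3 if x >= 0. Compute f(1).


1 satisfies x >= 0
f(1) = 0

0


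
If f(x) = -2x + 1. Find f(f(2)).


f(2) = -3
f(-3) = 7

7


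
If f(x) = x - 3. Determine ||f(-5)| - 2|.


f(-5) = -8
|-8| = 8
|8 - 2| = 6

6


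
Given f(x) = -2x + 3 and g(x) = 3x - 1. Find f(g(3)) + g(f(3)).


-23


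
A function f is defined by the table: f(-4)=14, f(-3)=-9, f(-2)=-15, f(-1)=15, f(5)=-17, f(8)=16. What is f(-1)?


Reading from the table at x = -1

15


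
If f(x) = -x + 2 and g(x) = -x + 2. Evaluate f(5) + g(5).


f(5) = -3
g(5) = -3
Sum = -6

-6


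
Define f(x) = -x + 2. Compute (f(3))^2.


f(3) = -1
(-1)^2 = 1

1


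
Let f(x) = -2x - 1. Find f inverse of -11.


5


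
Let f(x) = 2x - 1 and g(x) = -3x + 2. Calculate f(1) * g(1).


f(1) = 1
g(1) = -1
Product = -1

-1


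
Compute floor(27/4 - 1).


27/4 = 6.75
6.75 - 1 = 5.75
floor(5.75) = 5

5


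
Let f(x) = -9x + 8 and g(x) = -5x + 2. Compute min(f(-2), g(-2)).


f(-2) = 26
g(-2) = 12
min = 12

12


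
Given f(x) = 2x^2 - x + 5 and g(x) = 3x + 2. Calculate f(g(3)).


236


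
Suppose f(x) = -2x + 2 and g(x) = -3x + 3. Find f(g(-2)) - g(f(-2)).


f(g(-2)) = -16
g(f(-2)) = -15
Difference = -1

-1


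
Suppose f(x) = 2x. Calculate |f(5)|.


f(5) = 10
|10| = 10

10


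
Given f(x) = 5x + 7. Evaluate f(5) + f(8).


f(5) = 32
f(8) = 47
Sum = 79

79


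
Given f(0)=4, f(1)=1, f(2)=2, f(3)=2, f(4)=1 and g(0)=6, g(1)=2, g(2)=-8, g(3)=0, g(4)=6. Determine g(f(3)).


f(3) = 2
g(2) = -8

-8


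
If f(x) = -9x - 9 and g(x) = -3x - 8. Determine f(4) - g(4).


f(4) = -45
g(4) = -20
Difference = -25

-25


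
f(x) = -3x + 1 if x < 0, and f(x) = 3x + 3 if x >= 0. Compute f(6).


6 satisfies x >= 0
f(6) = 21

21


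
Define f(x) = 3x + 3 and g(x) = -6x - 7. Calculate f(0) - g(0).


10


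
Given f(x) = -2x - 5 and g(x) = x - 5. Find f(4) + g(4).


-14


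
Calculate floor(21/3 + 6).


21/3 = 7
7 + 6 = 13
floor(13) = 13

13


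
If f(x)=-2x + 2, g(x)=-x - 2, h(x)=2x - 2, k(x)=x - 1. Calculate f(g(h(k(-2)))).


-10


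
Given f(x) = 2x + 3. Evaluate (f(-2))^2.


1


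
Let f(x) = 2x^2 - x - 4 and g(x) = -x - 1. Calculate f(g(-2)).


g(-2) = 1
f(1) = 2*(1)^2 - 1*(1) - 4 = -3

-3


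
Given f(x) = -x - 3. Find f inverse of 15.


-18


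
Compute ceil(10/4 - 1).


2
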